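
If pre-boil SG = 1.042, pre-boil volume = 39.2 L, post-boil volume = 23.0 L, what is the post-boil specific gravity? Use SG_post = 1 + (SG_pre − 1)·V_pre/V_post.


pts_pre = (1.042 − 1)·1000 = 42.0000
pts_post = 42.0000·39.2/23.0 = 71.5826
SG_post = 1 + 71.5826/1000

1.0716


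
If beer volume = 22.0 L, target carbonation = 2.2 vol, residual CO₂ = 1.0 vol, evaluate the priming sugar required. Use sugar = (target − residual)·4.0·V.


sugar = (2.2 − 1.0)·4.0·22.0

105.6000 g


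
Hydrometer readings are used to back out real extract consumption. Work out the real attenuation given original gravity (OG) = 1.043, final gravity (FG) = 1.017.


AA = (OG−FG)/(OG−1)·100;  RA = AA·0.8192
AA = (1.043 − 1.017)/(1.043 − 1)·100 = 60.4651
RA = 60.4651·0.8192

49.5330 %


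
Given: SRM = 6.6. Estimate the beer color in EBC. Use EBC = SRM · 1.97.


EBC = 6.6 · 1.97

13.0020 EBC


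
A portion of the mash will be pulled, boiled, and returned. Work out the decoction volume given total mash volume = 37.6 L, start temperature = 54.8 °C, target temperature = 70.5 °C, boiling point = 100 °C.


V_dec = V_total·(T_target − T_start)/(T_boil − T_start)
V_dec = 37.6·(70.5 − 54.8)/(100 − 54.8)

13.0602 L


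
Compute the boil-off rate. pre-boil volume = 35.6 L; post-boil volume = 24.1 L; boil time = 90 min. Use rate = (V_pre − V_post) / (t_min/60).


rate = (35.6 − 24.1) / (90/60)

7.6667 L/hr


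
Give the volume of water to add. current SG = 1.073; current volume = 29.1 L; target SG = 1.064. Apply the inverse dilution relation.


V_water = V·((SG_curr − 1)/(SG_target − 1) − 1)
V_water = 29.1·((1.073 − 1)/(1.064 − 1) − 1)

4.0922 L


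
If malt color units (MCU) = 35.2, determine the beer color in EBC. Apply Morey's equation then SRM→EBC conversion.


SRM = 1.4922·MCU^0.6859;  EBC = SRM·1.97
SRM = 1.4922·35.2^0.6859 = 17.1633
EBC = 17.1633·1.97

33.8117 EBC


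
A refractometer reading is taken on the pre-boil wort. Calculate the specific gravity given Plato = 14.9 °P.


SG = 259/(259 − P)
SG = 259/(259 − 14.9)

1.0610


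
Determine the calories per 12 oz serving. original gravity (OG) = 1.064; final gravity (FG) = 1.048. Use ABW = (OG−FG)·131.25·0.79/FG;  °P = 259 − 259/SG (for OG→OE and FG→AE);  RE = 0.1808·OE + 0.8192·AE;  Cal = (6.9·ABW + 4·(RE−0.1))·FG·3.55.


ABW = (1.064 − 1.048)·131.25·0.79/1.048 = 1.5830
OE = 259 − 259/1.064 = 15.5789 °P
AE = 259 − 259/1.048 = 11.8626 °P
RE = 0.1808·15.5789 + 0.8192·11.8626 = 12.5345 °P
Cal = (6.9·1.5830 + 4·(12.5345−0.1))·1.048·3.55

225.6826 kcal


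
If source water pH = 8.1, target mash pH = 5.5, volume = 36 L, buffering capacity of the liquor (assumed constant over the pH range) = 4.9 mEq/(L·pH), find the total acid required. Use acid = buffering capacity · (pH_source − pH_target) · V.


acid = 4.9 · (8.1 − 5.5) · 36

458.6400 mEq


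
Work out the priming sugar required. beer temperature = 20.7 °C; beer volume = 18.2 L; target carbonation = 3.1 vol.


residual = 14.695·(0.01821 + 0.09011·e^(−0.04·T));  sugar = (target − residual)·4.0·V
residual = 14.695·(0.01821 + 0.09011·e^(−0.04·20.7)) = 0.8462
sugar = (3.1 − 0.8462)·4.0·18.2

164.0800 g


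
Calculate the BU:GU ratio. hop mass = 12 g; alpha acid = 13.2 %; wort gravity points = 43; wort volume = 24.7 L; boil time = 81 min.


U = 1.65·0.000125^(GP/1000)·(1−e^(−0.04t))/4.15;  IBU = (α/100)·m·U·1000/V;  BU:GU = IBU/GP
U = 1.65·0.000125^(43/1000)·(1−e^(−0.04·81))/4.15 = 0.2596
IBU = (13.2/100)·12·0.2596·1000/24.7 = 16.6460
BU:GU = 16.6460/43

0.3871


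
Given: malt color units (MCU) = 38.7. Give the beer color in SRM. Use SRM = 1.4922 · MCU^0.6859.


SRM = 1.4922 · 38.7^0.6859

18.3163 SRM


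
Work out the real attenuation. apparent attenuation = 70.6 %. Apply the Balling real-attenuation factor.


RA = AA · 0.8192
RA = 70.6 · 0.8192

57.8355 %


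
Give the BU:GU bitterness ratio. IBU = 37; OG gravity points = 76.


BU:GU = IBU / OG_points
BU:GU = 37 / 76

0.4868


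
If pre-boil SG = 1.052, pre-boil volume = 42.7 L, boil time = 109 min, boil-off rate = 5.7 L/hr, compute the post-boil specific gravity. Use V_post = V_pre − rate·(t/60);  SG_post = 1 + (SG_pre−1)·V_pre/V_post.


V_post = 42.7 − 5.7·(109/60) = 32.3450
SG_post = 1 + (1.052 − 1)·42.7/32.3450

1.0686


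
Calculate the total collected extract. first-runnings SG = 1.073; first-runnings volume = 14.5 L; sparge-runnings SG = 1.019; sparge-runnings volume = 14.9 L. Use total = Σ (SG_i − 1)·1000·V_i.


first = (1.073 − 1)·1000·14.5 = 1058.5000
sparge = (1.019 − 1)·1000·14.9 = 283.1000
total = 1058.5000 + 283.1000

1341.6000 gravity·L


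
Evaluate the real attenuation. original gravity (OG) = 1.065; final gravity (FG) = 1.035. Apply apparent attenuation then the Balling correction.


AA = (OG−FG)/(OG−1)·100;  RA = AA·0.8192
AA = (1.065 − 1.035)/(1.065 − 1)·100 = 46.1538
RA = 46.1538·0.8192

37.8092 %


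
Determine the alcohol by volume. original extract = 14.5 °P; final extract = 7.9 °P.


SG = 259/(259 − P);  ABV = (OG − FG)·131.25
OG = 259/(259 − 14.5) = 1.0593
FG = 259/(259 − 7.9) = 1.0315
ABV = (1.0593 − 1.0315)·131.25

3.6544 % ABV


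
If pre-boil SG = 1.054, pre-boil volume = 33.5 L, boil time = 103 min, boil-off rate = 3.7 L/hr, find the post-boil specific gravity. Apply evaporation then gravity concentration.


V_post = V_pre − rate·(t/60);  SG_post = 1 + (SG_pre−1)·V_pre/V_post
V_post = 33.5 − 3.7·(103/60) = 27.1483
SG_post = 1 + (1.054 − 1)·33.5/27.1483

1.0666


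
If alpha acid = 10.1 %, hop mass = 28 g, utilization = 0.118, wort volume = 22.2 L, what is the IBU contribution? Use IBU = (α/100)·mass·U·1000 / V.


IBU = (10.1/100)·28·0.118·1000 / 22.2

15.0317 IBU


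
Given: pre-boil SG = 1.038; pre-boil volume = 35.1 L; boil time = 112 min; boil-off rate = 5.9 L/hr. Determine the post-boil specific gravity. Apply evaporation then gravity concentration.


V_post = V_pre − rate·(t/60);  SG_post = 1 + (SG_pre−1)·V_pre/V_post
V_post = 35.1 − 5.9·(112/60) = 24.0867
SG_post = 1 + (1.038 − 1)·35.1/24.0867

1.0554


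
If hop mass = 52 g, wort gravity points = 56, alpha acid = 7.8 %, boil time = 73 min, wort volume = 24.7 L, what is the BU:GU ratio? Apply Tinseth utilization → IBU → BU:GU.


U = 1.65·0.000125^(GP/1000)·(1−e^(−0.04t))/4.15;  IBU = (α/100)·m·U·1000/V;  BU:GU = IBU/GP
U = 1.65·0.000125^(56/1000)·(1−e^(−0.04·73))/4.15 = 0.2274
IBU = (7.8/100)·52·0.2274·1000/24.7 = 37.3410
BU:GU = 37.3410/56

0.6668


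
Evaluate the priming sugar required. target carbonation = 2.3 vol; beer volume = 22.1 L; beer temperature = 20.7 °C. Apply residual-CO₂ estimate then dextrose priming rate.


residual = 14.695·(0.01821 + 0.09011·e^(−0.04·T));  sugar = (target − residual)·4.0·V
residual = 14.695·(0.01821 + 0.09011·e^(−0.04·20.7)) = 0.8462
sugar = (2.3 − 0.8462)·4.0·22.1

128.5200 g


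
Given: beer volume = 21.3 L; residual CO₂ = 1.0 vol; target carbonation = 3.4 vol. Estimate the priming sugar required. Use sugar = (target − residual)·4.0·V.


sugar = (3.4 − 1.0)·4.0·21.3

204.4800 g


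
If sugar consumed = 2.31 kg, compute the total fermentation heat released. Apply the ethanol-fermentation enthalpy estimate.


Q = m_sugar · 590 kJ/kg
Q = 2.31 · 590

1362.9000 kJ


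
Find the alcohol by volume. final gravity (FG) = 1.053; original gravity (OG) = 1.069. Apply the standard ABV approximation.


ABV = (OG − FG) · 131.25
ABV = (1.069 − 1.053) · 131.25

2.1000 % ABV


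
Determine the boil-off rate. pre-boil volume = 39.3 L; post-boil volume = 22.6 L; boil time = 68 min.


rate = (V_pre − V_post) / (t_min/60)
rate = (39.3 − 22.6) / (68/60)

14.7353 L/hr


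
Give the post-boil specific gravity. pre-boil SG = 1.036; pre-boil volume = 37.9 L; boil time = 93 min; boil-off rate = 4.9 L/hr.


V_post = V_pre − rate·(t/60);  SG_post = 1 + (SG_pre−1)·V_pre/V_post
V_post = 37.9 − 4.9·(93/60) = 30.3050
SG_post = 1 + (1.036 − 1)·37.9/30.3050

1.0450


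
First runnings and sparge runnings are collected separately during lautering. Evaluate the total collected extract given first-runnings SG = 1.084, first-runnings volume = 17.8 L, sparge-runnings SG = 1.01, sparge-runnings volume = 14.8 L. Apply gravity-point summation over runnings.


total = Σ (SG_i − 1)·1000·V_i
first = (1.084 − 1)·1000·17.8 = 1495.2000
sparge = (1.01 − 1)·1000·14.8 = 148.0000
total = 1495.2000 + 148.0000

1643.2000 gravity·L


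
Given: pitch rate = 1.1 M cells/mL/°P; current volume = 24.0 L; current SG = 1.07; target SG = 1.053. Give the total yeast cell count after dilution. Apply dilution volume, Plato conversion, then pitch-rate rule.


V_w = V·((SG_c−1)/(SG_t−1)−1);  °P = 259 − 259/SG_t;  cells = rate·(V+V_w)·°P
V_w = 24.0·((1.07−1)/(1.053−1)−1) = 7.6981
V_final = 24.0 + 7.6981 = 31.6981
°P = 259 − 259/1.053 = 13.0361
cells = 1.1·31.6981·13.0361

454.5413 billion cells


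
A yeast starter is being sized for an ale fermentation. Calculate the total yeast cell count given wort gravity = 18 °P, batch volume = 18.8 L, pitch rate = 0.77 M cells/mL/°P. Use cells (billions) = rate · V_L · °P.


cells = 0.77 · 18.8 · 18

260.5680 billion cells


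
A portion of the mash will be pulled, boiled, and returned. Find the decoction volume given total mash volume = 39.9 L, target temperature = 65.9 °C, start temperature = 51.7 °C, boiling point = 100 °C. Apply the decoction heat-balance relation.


V_dec = V_total·(T_target − T_start)/(T_boil − T_start)
V_dec = 39.9·(65.9 − 51.7)/(100 − 51.7)

11.7304 L


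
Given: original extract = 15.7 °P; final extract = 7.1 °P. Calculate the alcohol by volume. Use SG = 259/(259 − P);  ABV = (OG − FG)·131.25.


OG = 259/(259 − 15.7) = 1.0645
FG = 259/(259 − 7.1) = 1.0282
ABV = (1.0645 − 1.0282)·131.25

4.7701 % ABV


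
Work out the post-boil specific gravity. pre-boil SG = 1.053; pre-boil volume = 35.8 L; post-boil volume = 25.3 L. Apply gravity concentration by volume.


SG_post = 1 + (SG_pre − 1)·V_pre/V_post
pts_pre = (1.053 − 1)·1000 = 53.0000
pts_post = 53.0000·35.8/25.3 = 74.9960
SG_post = 1 + 74.9960/1000

1.0750


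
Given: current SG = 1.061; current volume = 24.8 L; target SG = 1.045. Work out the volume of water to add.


V_water = V·((SG_curr − 1)/(SG_target − 1) − 1)
V_water = 24.8·((1.061 − 1)/(1.045 − 1) − 1)

8.8178 L


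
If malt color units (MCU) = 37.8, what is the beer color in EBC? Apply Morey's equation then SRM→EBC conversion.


SRM = 1.4922·MCU^0.6859;  EBC = SRM·1.97
SRM = 1.4922·37.8^0.6859 = 18.0231
EBC = 18.0231·1.97

35.5054 EBC


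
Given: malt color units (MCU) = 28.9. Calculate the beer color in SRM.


SRM = 1.4922 · MCU^0.6859
SRM = 1.4922 · 28.9^0.6859

14.9919 SRM


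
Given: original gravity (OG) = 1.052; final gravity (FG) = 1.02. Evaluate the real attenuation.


AA = (OG−FG)/(OG−1)·100;  RA = AA·0.8192
AA = (1.052 − 1.02)/(1.052 − 1)·100 = 61.5385
RA = 61.5385·0.8192

50.4123 %


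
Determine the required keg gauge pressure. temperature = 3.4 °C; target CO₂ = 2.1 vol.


psi = vols/(0.01821 + 0.09011·e^(−0.04·T)) − 14.695
psi = 2.1/(0.01821 + 0.09011·e^(−0.04·3.4)) − 14.695

6.9854 psi


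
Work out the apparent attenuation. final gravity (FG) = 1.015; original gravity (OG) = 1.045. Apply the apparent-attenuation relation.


AA = (OG − FG)/(OG − 1) · 100
AA = (1.045 − 1.015)/(1.045 − 1) · 100

66.6667 %


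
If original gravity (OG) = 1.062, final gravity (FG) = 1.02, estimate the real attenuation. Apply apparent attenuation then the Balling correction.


AA = (OG−FG)/(OG−1)·100;  RA = AA·0.8192
AA = (1.062 − 1.02)/(1.062 − 1)·100 = 67.7419
RA = 67.7419·0.8192

55.4942 %


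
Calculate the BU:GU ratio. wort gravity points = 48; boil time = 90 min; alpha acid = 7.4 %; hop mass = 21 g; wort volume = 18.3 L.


U = 1.65·0.000125^(GP/1000)·(1−e^(−0.04t))/4.15;  IBU = (α/100)·m·U·1000/V;  BU:GU = IBU/GP
U = 1.65·0.000125^(48/1000)·(1−e^(−0.04·90))/4.15 = 0.2512
IBU = (7.4/100)·21·0.2512·1000/18.3 = 21.3332
BU:GU = 21.3332/48

0.4444


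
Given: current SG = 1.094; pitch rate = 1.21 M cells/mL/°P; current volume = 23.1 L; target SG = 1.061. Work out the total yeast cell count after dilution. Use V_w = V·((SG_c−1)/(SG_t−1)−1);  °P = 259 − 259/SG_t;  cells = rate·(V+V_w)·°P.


V_w = 23.1·((1.094−1)/(1.061−1)−1) = 12.4967
V_final = 23.1 + 12.4967 = 35.5967
°P = 259 − 259/1.061 = 14.8907
cells = 1.21·35.5967·14.8907

641.3714 billion cells


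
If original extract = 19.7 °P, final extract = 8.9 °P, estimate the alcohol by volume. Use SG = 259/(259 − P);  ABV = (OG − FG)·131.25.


OG = 259/(259 − 19.7) = 1.0823
FG = 259/(259 − 8.9) = 1.0356
ABV = (1.0823 − 1.0356)·131.25

6.1343 % ABV


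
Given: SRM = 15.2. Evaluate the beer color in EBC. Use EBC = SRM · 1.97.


EBC = 15.2 · 1.97

29.9440 EBC


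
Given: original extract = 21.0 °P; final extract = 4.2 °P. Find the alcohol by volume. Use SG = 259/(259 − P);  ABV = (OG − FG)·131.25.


OG = 259/(259 − 21.0) = 1.0882
FG = 259/(259 − 4.2) = 1.0165
ABV = (1.0882 − 1.0165)·131.25

9.4174 % ABV


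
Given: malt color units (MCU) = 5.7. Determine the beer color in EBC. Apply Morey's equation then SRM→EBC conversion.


SRM = 1.4922·MCU^0.6859;  EBC = SRM·1.97
SRM = 1.4922·5.7^0.6859 = 4.9236
EBC = 4.9236·1.97

9.6995 EBC


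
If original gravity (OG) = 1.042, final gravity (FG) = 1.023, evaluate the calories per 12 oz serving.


ABW = (OG−FG)·131.25·0.79/FG;  °P = 259 − 259/SG (for OG→OE and FG→AE);  RE = 0.1808·OE + 0.8192·AE;  Cal = (6.9·ABW + 4·(RE−0.1))·FG·3.55
ABW = (1.042 − 1.023)·131.25·0.79/1.023 = 1.9258
OE = 259 − 259/1.042 = 10.4395 °P
AE = 259 − 259/1.023 = 5.8231 °P
RE = 0.1808·10.4395 + 0.8192·5.8231 = 6.6577 °P
Cal = (6.9·1.9258 + 4·(6.6577−0.1))·1.023·3.55

143.5182 kcal


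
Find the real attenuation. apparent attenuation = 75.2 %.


RA = AA · 0.8192
RA = 75.2 · 0.8192

61.6038 %


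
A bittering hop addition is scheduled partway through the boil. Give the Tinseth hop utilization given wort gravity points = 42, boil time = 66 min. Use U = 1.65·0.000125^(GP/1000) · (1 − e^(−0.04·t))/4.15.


bigness = 1.65·0.000125^(42/1000) = 1.1312
boil_factor = (1 − e^(−0.04·66))/4.15 = 0.2238
U = 1.1312 · 0.2238

0.2531


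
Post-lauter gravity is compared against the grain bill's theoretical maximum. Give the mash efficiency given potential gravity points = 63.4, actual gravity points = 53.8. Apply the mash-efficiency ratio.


efficiency = actual / potential × 100
efficiency = 53.8 / 63.4 × 100

84.8580 %


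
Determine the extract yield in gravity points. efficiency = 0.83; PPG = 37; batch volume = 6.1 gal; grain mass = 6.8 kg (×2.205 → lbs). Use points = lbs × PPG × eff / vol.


lbs = 6.8 × 2.205 = 14.9940
points = 14.9940 × 37 × 0.83 / 6.1

75.4862 points


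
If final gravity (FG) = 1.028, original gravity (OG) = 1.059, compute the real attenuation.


AA = (OG−FG)/(OG−1)·100;  RA = AA·0.8192
AA = (1.059 − 1.028)/(1.059 − 1)·100 = 52.5424
RA = 52.5424·0.8192

43.0427 %


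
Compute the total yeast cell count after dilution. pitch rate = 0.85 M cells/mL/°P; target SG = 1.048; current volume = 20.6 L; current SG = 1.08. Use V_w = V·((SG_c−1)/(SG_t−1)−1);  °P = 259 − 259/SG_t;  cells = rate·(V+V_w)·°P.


V_w = 20.6·((1.08−1)/(1.048−1)−1) = 13.7333
V_final = 20.6 + 13.7333 = 34.3333
°P = 259 − 259/1.048 = 11.8626
cells = 0.85·34.3333·11.8626

346.1901 billion cells


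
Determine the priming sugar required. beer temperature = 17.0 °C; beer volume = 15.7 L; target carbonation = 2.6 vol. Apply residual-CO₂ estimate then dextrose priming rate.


residual = 14.695·(0.01821 + 0.09011·e^(−0.04·T));  sugar = (target − residual)·4.0·V
residual = 14.695·(0.01821 + 0.09011·e^(−0.04·17.0)) = 0.9384
sugar = (2.6 − 0.9384)·4.0·15.7

104.3459 g


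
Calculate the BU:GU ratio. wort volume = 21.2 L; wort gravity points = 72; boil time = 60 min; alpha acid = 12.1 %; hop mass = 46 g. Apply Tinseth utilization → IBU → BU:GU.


U = 1.65·0.000125^(GP/1000)·(1−e^(−0.04t))/4.15;  IBU = (α/100)·m·U·1000/V;  BU:GU = IBU/GP
U = 1.65·0.000125^(72/1000)·(1−e^(−0.04·60))/4.15 = 0.1893
IBU = (12.1/100)·46·0.1893·1000/21.2 = 49.6958
BU:GU = 49.6958/72

0.6902


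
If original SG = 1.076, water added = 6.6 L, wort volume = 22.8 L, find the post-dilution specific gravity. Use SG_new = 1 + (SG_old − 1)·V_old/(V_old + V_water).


pts = (1.076 − 1)·1000·22.8/(22.8 + 6.6) = 58.9388
SG_new = 1 + 58.9388/1000

1.0589


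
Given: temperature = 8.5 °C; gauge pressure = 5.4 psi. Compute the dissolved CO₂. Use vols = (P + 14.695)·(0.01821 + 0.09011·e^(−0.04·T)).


vols = (5.4 + 14.695)·(0.01821 + 0.09011·e^(−0.04·8.5))

1.6548 volumes


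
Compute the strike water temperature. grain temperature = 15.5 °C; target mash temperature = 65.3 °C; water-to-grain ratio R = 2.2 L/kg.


T_strike = (0.41/R)·(T_mash − T_grain) + T_mash
T_strike = (0.41/2.2)·(65.3 − 15.5) + 65.3

74.5809 °C


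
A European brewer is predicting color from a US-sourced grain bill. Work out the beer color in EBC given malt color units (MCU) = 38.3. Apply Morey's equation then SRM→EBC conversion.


SRM = 1.4922·MCU^0.6859;  EBC = SRM·1.97
SRM = 1.4922·38.3^0.6859 = 18.1862
EBC = 18.1862·1.97

35.8269 EBC


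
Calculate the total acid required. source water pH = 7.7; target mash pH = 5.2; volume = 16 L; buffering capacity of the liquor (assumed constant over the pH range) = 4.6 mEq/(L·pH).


acid = buffering capacity · (pH_source − pH_target) · V
acid = 4.6 · (7.7 − 5.2) · 16

184.0000 mEq


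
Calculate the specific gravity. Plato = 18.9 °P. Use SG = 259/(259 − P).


SG = 259/(259 − 18.9)

1.0787


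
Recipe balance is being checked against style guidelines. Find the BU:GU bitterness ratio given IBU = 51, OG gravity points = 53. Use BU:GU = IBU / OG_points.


BU:GU = 51 / 53

0.9623


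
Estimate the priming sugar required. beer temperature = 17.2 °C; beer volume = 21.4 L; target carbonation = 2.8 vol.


residual = 14.695·(0.01821 + 0.09011·e^(−0.04·T));  sugar = (target − residual)·4.0·V
residual = 14.695·(0.01821 + 0.09011·e^(−0.04·17.2)) = 0.9331
sugar = (2.8 − 0.9331)·4.0·21.4

159.8070 g


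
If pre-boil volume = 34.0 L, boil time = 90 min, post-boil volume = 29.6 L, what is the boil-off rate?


rate = (V_pre − V_post) / (t_min/60)
rate = (34.0 − 29.6) / (90/60)

2.9333 L/hr


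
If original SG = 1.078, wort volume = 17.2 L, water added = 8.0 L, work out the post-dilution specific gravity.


SG_new = 1 + (SG_old − 1)·V_old/(V_old + V_water)
pts = (1.078 − 1)·1000·17.2/(17.2 + 8.0) = 53.2381
SG_new = 1 + 53.2381/1000

1.0532


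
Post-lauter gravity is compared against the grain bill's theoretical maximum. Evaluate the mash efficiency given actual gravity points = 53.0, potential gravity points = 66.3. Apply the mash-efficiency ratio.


efficiency = actual / potential × 100
efficiency = 53.0 / 66.3 × 100

79.9397 %


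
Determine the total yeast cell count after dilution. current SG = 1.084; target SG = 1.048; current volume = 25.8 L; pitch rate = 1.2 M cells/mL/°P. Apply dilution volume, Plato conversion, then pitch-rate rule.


V_w = V·((SG_c−1)/(SG_t−1)−1);  °P = 259 − 259/SG_t;  cells = rate·(V+V_w)·°P
V_w = 25.8·((1.084−1)/(1.048−1)−1) = 19.3500
V_final = 25.8 + 19.3500 = 45.1500
°P = 259 − 259/1.048 = 11.8626
cells = 1.2·45.1500·11.8626

642.7154 billion cells


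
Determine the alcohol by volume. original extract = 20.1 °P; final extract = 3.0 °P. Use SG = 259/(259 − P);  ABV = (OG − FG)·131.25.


OG = 259/(259 − 20.1) = 1.0841
FG = 259/(259 − 3.0) = 1.0117
ABV = (1.0841 − 1.0117)·131.25

9.5047 % ABV


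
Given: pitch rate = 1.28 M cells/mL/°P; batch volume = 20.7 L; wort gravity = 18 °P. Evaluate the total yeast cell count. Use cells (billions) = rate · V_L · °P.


cells = 1.28 · 20.7 · 18

476.9280 billion cells


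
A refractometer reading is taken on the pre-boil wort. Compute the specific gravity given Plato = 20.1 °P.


SG = 259/(259 − P)
SG = 259/(259 − 20.1)

1.0841


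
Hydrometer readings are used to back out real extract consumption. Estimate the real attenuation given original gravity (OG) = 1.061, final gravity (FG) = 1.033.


AA = (OG−FG)/(OG−1)·100;  RA = AA·0.8192
AA = (1.061 − 1.033)/(1.061 − 1)·100 = 45.9016
RA = 45.9016·0.8192

37.6026 %


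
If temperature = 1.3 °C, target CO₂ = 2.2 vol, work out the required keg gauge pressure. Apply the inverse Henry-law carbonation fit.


psi = vols/(0.01821 + 0.09011·e^(−0.04·T)) − 14.695
psi = 2.2/(0.01821 + 0.09011·e^(−0.04·1.3)) − 14.695

6.5090 psi


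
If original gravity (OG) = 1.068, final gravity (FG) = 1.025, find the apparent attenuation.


AA = (OG − FG)/(OG − 1) · 100
AA = (1.068 − 1.025)/(1.068 − 1) · 100

63.2353 %


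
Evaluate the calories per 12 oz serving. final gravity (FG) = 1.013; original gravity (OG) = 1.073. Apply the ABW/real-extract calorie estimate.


ABW = (OG−FG)·131.25·0.79/FG;  °P = 259 − 259/SG (for OG→OE and FG→AE);  RE = 0.1808·OE + 0.8192·AE;  Cal = (6.9·ABW + 4·(RE−0.1))·FG·3.55
ABW = (1.073 − 1.013)·131.25·0.79/1.013 = 6.1414
OE = 259 − 259/1.073 = 17.6207 °P
AE = 259 − 259/1.013 = 3.3238 °P
RE = 0.1808·17.6207 + 0.8192·3.3238 = 5.9087 °P
Cal = (6.9·6.1414 + 4·(5.9087−0.1))·1.013·3.55

235.9449 kcal


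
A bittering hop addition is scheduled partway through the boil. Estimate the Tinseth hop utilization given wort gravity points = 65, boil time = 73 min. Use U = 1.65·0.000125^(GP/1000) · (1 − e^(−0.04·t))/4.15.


bigness = 1.65·0.000125^(65/1000) = 0.9200
boil_factor = (1 − e^(−0.04·73))/4.15 = 0.2280
U = 0.9200 · 0.2280

0.2097


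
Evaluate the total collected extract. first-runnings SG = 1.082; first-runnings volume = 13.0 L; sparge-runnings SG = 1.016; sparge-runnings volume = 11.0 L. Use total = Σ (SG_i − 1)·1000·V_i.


first = (1.082 − 1)·1000·13.0 = 1066.0000
sparge = (1.016 − 1)·1000·11.0 = 176.0000
total = 1066.0000 + 176.0000

1242.0000 gravity·L


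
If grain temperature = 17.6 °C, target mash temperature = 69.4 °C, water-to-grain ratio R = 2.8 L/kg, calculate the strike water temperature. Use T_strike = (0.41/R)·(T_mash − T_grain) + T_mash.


T_strike = (0.41/2.8)·(69.4 − 17.6) + 69.4

76.9850 °C


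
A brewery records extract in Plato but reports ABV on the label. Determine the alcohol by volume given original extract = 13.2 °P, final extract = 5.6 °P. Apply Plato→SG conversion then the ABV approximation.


SG = 259/(259 − P);  ABV = (OG − FG)·131.25
OG = 259/(259 − 13.2) = 1.0537
FG = 259/(259 − 5.6) = 1.0221
ABV = (1.0537 − 1.0221)·131.25

4.1479 % ABV


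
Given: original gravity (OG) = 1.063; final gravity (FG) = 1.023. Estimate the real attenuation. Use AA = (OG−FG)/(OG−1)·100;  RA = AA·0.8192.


AA = (1.063 − 1.023)/(1.063 − 1)·100 = 63.4921
RA = 63.4921·0.8192

52.0127 %


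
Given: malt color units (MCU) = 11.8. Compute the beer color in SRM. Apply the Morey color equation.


SRM = 1.4922 · MCU^0.6859
SRM = 1.4922 · 11.8^0.6859

8.1102 SRM


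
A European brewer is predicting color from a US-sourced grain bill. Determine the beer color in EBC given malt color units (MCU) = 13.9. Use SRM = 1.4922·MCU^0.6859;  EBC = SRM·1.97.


SRM = 1.4922·13.9^0.6859 = 9.0745
EBC = 9.0745·1.97

17.8767 EBC


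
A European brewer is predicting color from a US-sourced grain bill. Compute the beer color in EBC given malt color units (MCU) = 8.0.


SRM = 1.4922·MCU^0.6859;  EBC = SRM·1.97
SRM = 1.4922·8.0^0.6859 = 6.2124
EBC = 6.2124·1.97

12.2383 EBC


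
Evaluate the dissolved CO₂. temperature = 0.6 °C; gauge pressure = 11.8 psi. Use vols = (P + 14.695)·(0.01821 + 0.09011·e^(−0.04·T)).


vols = (11.8 + 14.695)·(0.01821 + 0.09011·e^(−0.04·0.6))

2.8133 volumes


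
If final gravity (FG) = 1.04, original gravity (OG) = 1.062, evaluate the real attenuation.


AA = (OG−FG)/(OG−1)·100;  RA = AA·0.8192
AA = (1.062 − 1.04)/(1.062 − 1)·100 = 35.4839
RA = 35.4839·0.8192

29.0684 %


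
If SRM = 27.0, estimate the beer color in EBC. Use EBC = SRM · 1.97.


EBC = 27.0 · 1.97

53.1900 EBC


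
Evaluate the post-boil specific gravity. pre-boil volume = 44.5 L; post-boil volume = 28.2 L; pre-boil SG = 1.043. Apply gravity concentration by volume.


SG_post = 1 + (SG_pre − 1)·V_pre/V_post
pts_pre = (1.043 − 1)·1000 = 43.0000
pts_post = 43.0000·44.5/28.2 = 67.8546
SG_post = 1 + 67.8546/1000

1.0679


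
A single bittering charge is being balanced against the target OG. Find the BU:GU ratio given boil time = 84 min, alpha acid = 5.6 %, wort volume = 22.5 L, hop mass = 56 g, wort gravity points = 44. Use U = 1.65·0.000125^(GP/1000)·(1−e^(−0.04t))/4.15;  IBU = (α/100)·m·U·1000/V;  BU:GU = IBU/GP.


U = 1.65·0.000125^(44/1000)·(1−e^(−0.04·84))/4.15 = 0.2584
IBU = (5.6/100)·56·0.2584·1000/22.5 = 36.0197
BU:GU = 36.0197/44

0.8186


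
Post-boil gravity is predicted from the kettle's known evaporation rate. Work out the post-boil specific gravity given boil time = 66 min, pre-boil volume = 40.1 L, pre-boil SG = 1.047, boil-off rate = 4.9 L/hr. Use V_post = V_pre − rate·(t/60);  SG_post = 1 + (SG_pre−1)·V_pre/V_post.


V_post = 40.1 − 4.9·(66/60) = 34.7100
SG_post = 1 + (1.047 − 1)·40.1/34.7100

1.0543


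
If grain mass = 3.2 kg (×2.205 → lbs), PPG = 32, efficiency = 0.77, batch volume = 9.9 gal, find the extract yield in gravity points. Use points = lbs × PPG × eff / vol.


lbs = 3.2 × 2.205 = 7.0560
points = 7.0560 × 32 × 0.77 / 9.9

17.5616 points


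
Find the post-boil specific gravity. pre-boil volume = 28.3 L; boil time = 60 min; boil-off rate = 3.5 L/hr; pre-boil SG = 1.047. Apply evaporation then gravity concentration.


V_post = V_pre − rate·(t/60);  SG_post = 1 + (SG_pre−1)·V_pre/V_post
V_post = 28.3 − 3.5·(60/60) = 24.8000
SG_post = 1 + (1.047 − 1)·28.3/24.8000

1.0536


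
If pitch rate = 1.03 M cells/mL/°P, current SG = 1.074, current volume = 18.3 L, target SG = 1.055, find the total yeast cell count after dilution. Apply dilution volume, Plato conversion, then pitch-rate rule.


V_w = V·((SG_c−1)/(SG_t−1)−1);  °P = 259 − 259/SG_t;  cells = rate·(V+V_w)·°P
V_w = 18.3·((1.074−1)/(1.055−1)−1) = 6.3218
V_final = 18.3 + 6.3218 = 24.6218
°P = 259 − 259/1.055 = 13.5024
cells = 1.03·24.6218·13.5024

342.4265 billion cells


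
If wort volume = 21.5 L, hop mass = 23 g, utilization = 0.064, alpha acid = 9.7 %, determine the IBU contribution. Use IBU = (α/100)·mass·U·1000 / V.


IBU = (9.7/100)·23·0.064·1000 / 21.5

6.6411 IBU


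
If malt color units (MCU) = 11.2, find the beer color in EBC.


SRM = 1.4922·MCU^0.6859;  EBC = SRM·1.97
SRM = 1.4922·11.2^0.6859 = 7.8250
EBC = 7.8250·1.97

15.4153 EBC


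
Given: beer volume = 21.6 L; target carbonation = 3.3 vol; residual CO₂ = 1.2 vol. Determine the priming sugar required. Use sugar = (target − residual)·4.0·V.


sugar = (3.3 − 1.2)·4.0·21.6

181.4400 g


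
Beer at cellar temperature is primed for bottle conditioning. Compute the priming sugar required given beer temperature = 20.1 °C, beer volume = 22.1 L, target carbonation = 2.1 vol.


residual = 14.695·(0.01821 + 0.09011·e^(−0.04·T));  sugar = (target − residual)·4.0·V
residual = 14.695·(0.01821 + 0.09011·e^(−0.04·20.1)) = 0.8602
sugar = (2.1 − 0.8602)·4.0·22.1

109.5977 g


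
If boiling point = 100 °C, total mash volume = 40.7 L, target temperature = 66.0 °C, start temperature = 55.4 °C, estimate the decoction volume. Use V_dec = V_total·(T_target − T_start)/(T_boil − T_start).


V_dec = 40.7·(66.0 − 55.4)/(100 − 55.4)

9.6731 L


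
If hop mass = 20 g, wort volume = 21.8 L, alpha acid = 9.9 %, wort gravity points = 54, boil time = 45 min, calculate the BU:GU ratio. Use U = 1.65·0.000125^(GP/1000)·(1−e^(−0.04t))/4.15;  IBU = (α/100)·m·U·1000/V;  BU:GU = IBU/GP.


U = 1.65·0.000125^(54/1000)·(1−e^(−0.04·45))/4.15 = 0.2043
IBU = (9.9/100)·20·0.2043·1000/21.8 = 18.5528
BU:GU = 18.5528/54

0.3436


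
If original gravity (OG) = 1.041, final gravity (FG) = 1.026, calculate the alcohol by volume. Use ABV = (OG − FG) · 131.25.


ABV = (1.041 − 1.026) · 131.25

1.9687 % ABV


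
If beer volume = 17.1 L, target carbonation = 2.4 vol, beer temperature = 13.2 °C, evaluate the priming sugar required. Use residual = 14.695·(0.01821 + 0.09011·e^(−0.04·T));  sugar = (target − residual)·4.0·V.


residual = 14.695·(0.01821 + 0.09011·e^(−0.04·13.2)) = 1.0486
sugar = (2.4 − 1.0486)·4.0·17.1

92.4380 g


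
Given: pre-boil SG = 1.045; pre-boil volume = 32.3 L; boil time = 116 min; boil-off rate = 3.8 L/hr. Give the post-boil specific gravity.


V_post = V_pre − rate·(t/60);  SG_post = 1 + (SG_pre−1)·V_pre/V_post
V_post = 32.3 − 3.8·(116/60) = 24.9533
SG_post = 1 + (1.045 − 1)·32.3/24.9533

1.0582


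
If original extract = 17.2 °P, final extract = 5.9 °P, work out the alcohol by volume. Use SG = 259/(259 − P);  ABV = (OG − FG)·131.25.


OG = 259/(259 − 17.2) = 1.0711
FG = 259/(259 − 5.9) = 1.0233
ABV = (1.0711 − 1.0233)·131.25

6.2767 % ABV


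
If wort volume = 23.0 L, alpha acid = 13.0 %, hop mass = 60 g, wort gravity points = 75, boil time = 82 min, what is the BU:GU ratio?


U = 1.65·0.000125^(GP/1000)·(1−e^(−0.04t))/4.15;  IBU = (α/100)·m·U·1000/V;  BU:GU = IBU/GP
U = 1.65·0.000125^(75/1000)·(1−e^(−0.04·82))/4.15 = 0.1950
IBU = (13.0/100)·60·0.1950·1000/23.0 = 66.1323
BU:GU = 66.1323/75

0.8818


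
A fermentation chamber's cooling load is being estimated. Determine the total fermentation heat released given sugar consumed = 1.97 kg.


Q = m_sugar · 590 kJ/kg
Q = 1.97 · 590

1162.3000 kJ


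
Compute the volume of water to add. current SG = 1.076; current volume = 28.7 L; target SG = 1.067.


V_water = V·((SG_curr − 1)/(SG_target − 1) − 1)
V_water = 28.7·((1.076 − 1)/(1.067 − 1) − 1)

3.8552 L


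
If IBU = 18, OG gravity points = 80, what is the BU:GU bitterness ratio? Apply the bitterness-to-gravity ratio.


BU:GU = IBU / OG_points
BU:GU = 18 / 80

0.2250


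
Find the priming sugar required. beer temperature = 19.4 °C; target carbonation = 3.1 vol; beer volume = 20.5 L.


residual = 14.695·(0.01821 + 0.09011·e^(−0.04·T));  sugar = (target − residual)·4.0·V
residual = 14.695·(0.01821 + 0.09011·e^(−0.04·19.4)) = 0.8770
sugar = (3.1 − 0.8770)·4.0·20.5

182.2832 g


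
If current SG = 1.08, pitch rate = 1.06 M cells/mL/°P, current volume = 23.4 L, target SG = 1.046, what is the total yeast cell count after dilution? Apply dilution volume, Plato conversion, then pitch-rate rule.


V_w = V·((SG_c−1)/(SG_t−1)−1);  °P = 259 − 259/SG_t;  cells = rate·(V+V_w)·°P
V_w = 23.4·((1.08−1)/(1.046−1)−1) = 17.2957
V_final = 23.4 + 17.2957 = 40.6957
°P = 259 − 259/1.046 = 11.3901
cells = 1.06·40.6957·11.3901

491.3374 billion cells


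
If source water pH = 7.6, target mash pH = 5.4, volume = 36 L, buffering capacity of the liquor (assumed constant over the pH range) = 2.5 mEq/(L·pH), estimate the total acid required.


acid = buffering capacity · (pH_source − pH_target) · V
acid = 2.5 · (7.6 − 5.4) · 36

198.0000 mEq


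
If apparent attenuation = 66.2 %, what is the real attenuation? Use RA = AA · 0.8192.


RA = 66.2 · 0.8192

54.2310 %


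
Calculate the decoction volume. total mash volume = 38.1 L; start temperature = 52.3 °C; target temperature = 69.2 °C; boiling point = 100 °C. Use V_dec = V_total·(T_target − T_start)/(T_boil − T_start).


V_dec = 38.1·(69.2 − 52.3)/(100 − 52.3)

13.4987 L


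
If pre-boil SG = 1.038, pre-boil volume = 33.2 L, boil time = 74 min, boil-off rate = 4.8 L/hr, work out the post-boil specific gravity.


V_post = V_pre − rate·(t/60);  SG_post = 1 + (SG_pre−1)·V_pre/V_post
V_post = 33.2 − 4.8·(74/60) = 27.2800
SG_post = 1 + (1.038 − 1)·33.2/27.2800

1.0462


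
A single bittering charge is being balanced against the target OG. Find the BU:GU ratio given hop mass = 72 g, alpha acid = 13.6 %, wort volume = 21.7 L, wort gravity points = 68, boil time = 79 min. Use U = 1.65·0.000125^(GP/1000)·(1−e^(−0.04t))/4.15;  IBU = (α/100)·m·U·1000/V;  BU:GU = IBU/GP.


U = 1.65·0.000125^(68/1000)·(1−e^(−0.04·79))/4.15 = 0.2066
IBU = (13.6/100)·72·0.2066·1000/21.7 = 93.2416
BU:GU = 93.2416/68

1.3712


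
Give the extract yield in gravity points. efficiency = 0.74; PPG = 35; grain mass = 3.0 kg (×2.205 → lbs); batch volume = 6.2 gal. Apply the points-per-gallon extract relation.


points = lbs × PPG × eff / vol
lbs = 3.0 × 2.205 = 6.6150
points = 6.6150 × 35 × 0.74 / 6.2

27.6336 points


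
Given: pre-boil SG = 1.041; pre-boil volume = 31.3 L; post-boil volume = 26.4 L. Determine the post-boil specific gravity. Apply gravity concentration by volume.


SG_post = 1 + (SG_pre − 1)·V_pre/V_post
pts_pre = (1.041 − 1)·1000 = 41.0000
pts_post = 41.0000·31.3/26.4 = 48.6098
SG_post = 1 + 48.6098/1000

1.0486


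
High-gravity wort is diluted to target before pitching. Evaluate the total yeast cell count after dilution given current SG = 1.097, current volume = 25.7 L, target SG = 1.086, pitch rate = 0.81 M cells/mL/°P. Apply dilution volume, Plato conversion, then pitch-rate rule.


V_w = V·((SG_c−1)/(SG_t−1)−1);  °P = 259 − 259/SG_t;  cells = rate·(V+V_w)·°P
V_w = 25.7·((1.097−1)/(1.086−1)−1) = 3.2872
V_final = 25.7 + 3.2872 = 28.9872
°P = 259 − 259/1.086 = 20.5101
cells = 0.81·28.9872·20.5101

481.5704 billion cells


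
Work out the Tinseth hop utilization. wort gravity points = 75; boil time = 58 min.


U = 1.65·0.000125^(GP/1000) · (1 − e^(−0.04·t))/4.15
bigness = 1.65·0.000125^(75/1000) = 0.8409
boil_factor = (1 − e^(−0.04·58))/4.15 = 0.2173
U = 0.8409 · 0.2173

0.1827


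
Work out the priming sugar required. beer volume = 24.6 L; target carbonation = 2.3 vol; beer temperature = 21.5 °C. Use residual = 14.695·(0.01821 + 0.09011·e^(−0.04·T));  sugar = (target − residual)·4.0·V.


residual = 14.695·(0.01821 + 0.09011·e^(−0.04·21.5)) = 0.8279
sugar = (2.3 − 0.8279)·4.0·24.6

144.8514 g


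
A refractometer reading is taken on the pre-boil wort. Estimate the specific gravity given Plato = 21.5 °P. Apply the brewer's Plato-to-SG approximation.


SG = 259/(259 − P)
SG = 259/(259 − 21.5)

1.0905


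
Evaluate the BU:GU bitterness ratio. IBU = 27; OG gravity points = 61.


BU:GU = IBU / OG_points
BU:GU = 27 / 61

0.4426


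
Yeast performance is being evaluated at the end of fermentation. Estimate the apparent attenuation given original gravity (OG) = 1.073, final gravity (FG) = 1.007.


AA = (OG − FG)/(OG − 1) · 100
AA = (1.073 − 1.007)/(1.073 − 1) · 100

90.4110 %


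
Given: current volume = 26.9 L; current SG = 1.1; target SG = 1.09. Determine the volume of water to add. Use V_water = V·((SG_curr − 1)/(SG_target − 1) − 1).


V_water = 26.9·((1.1 − 1)/(1.09 − 1) − 1)

2.9889 L


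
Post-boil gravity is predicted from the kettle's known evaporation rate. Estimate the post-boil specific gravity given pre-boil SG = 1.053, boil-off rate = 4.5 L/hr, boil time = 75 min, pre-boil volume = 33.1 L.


V_post = V_pre − rate·(t/60);  SG_post = 1 + (SG_pre−1)·V_pre/V_post
V_post = 33.1 − 4.5·(75/60) = 27.4750
SG_post = 1 + (1.053 − 1)·33.1/27.4750

1.0639


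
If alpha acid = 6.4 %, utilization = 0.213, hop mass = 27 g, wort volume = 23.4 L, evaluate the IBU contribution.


IBU = (α/100)·mass·U·1000 / V
IBU = (6.4/100)·27·0.213·1000 / 23.4

15.7292 IBU


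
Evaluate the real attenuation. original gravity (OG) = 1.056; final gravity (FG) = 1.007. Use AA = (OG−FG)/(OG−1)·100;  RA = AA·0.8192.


AA = (1.056 − 1.007)/(1.056 − 1)·100 = 87.5000
RA = 87.5000·0.8192

71.6800 %


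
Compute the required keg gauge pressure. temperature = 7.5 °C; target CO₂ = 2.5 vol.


psi = vols/(0.01821 + 0.09011·e^(−0.04·T)) − 14.695
psi = 2.5/(0.01821 + 0.09011·e^(−0.04·7.5)) − 14.695

14.7288 psi


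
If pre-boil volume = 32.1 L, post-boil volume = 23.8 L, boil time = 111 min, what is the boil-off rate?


rate = (V_pre − V_post) / (t_min/60)
rate = (32.1 − 23.8) / (111/60)

4.4865 L/hr


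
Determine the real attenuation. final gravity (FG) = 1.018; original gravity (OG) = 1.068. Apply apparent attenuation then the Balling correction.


AA = (OG−FG)/(OG−1)·100;  RA = AA·0.8192
AA = (1.068 − 1.018)/(1.068 − 1)·100 = 73.5294
RA = 73.5294·0.8192

60.2353 %


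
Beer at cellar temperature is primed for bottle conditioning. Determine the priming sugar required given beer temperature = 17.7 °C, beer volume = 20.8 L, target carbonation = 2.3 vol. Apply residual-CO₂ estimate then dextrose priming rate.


residual = 14.695·(0.01821 + 0.09011·e^(−0.04·T));  sugar = (target − residual)·4.0·V
residual = 14.695·(0.01821 + 0.09011·e^(−0.04·17.7)) = 0.9199
sugar = (2.3 − 0.9199)·4.0·20.8

114.8228 g


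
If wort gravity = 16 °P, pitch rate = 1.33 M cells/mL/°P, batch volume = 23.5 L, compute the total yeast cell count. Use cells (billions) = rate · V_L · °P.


cells = 1.33 · 23.5 · 16

500.0800 billion cells


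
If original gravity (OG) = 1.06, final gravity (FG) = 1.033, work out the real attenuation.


AA = (OG−FG)/(OG−1)·100;  RA = AA·0.8192
AA = (1.06 − 1.033)/(1.06 − 1)·100 = 45.0000
RA = 45.0000·0.8192

36.8640 %


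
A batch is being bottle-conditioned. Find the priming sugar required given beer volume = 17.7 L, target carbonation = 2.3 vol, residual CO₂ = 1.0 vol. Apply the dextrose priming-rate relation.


sugar = (target − residual)·4.0·V
sugar = (2.3 − 1.0)·4.0·17.7

92.0400 g


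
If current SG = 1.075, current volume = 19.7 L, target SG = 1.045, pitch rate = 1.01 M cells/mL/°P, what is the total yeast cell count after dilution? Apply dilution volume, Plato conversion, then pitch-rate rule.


V_w = V·((SG_c−1)/(SG_t−1)−1);  °P = 259 − 259/SG_t;  cells = rate·(V+V_w)·°P
V_w = 19.7·((1.075−1)/(1.045−1)−1) = 13.1333
V_final = 19.7 + 13.1333 = 32.8333
°P = 259 − 259/1.045 = 11.1531
cells = 1.01·32.8333·11.1531

369.8557 billion cells


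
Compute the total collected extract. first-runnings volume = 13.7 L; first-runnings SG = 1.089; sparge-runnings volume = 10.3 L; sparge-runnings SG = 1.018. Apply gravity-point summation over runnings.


total = Σ (SG_i − 1)·1000·V_i
first = (1.089 − 1)·1000·13.7 = 1219.3000
sparge = (1.018 − 1)·1000·10.3 = 185.4000
total = 1219.3000 + 185.4000

1404.7000 gravity·L
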